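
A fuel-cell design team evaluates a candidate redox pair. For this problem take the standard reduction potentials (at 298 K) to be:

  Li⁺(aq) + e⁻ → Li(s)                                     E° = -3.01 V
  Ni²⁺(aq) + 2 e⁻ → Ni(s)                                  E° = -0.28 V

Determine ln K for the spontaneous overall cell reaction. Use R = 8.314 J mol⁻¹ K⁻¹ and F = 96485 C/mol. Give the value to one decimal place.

Cathode: Ni²⁺/Ni; anode: Li⁺/Li. E°cell = (-0.28) − (-3.01) = +2.73 V, with n = 2.
ΔG° = −nFE° = −RT ln K, so ln K = nFE°/(RT) = (2)(96485)(+2.73) / ((8.314)(298)) = 212.631.

212.6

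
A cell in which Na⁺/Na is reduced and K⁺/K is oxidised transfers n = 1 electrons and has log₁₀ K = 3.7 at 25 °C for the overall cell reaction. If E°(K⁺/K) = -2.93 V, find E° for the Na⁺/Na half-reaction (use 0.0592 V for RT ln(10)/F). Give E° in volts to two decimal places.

E°cell = (0.0592/n)·log K = (0.0592/1)(3.7) = +0.219 V.
Since Na⁺/Na is the cathode and K⁺/K the anode, E°cell = E°(Na⁺/Na) − E°(K⁺/K).
So E°(Na⁺/Na) = E°cell + E°(K⁺/K) = +0.219 + (-2.93) = -2.71 V.

-2.71 V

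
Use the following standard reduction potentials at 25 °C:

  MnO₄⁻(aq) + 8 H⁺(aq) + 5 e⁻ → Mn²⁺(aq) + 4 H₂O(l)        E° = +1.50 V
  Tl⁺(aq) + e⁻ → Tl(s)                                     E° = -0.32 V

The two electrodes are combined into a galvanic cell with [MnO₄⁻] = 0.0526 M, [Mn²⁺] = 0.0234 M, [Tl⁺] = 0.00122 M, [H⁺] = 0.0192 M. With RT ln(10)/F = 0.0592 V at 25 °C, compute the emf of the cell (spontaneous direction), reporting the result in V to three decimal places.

+1.834 V

MnO₄⁻/Mn²⁺ is the cathode (higher E°), Tl⁺/Tl the anode: E°cell = +1.50 − (-0.32) = +1.82 V, n = 5.
Overall: MnO₄⁻(aq) + 8 H⁺(aq) + 5 Tl(s) → Mn²⁺(aq) + 4 H₂O(l) + 5 Tl⁺(aq)
Q = [Mn²⁺]·[Tl⁺]^5 / ([MnO₄⁻]·[H⁺]^8); log Q = -1.186.
E = E° − (0.0592/n) log Q = +1.82 − (0.0592/5)(-1.186) = +1.834 V.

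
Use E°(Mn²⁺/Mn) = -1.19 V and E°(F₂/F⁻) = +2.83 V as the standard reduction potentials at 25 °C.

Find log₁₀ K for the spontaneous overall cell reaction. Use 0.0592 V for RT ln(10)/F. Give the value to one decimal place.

135.8

Cathode: F₂/F⁻; anode: Mn²⁺/Mn. E°cell = +4.02 V, n = 2.
log K = nE°cell / 0.0592 = (2)(+4.02) / 0.0592 = 135.8.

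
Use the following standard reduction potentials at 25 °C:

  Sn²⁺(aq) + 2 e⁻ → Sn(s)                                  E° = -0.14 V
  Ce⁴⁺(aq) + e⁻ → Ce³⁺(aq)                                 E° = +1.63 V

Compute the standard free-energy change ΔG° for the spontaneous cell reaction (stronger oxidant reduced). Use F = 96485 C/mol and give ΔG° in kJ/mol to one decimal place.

Ce⁴⁺/Ce³⁺ (E° = +1.63 V) is the cathode; Sn²⁺/Sn (E° = -0.14 V) is the anode, so E°cell = +1.77 V.
Balancing electrons gives n = 2 (lcm of 1 and 2).
ΔG° = −nFE° = −(2)(96485)(+1.77) = -341,557 J = -341.6 kJ/mol.

-341.6 kJ/mol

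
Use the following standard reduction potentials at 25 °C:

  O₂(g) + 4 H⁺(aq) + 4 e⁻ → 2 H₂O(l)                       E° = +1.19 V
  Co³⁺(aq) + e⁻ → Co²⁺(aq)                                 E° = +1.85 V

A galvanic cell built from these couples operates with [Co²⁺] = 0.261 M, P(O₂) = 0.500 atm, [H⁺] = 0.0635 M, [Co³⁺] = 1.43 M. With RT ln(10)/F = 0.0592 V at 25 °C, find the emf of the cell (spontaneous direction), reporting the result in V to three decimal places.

+0.779 V

Co³⁺/Co²⁺ is the cathode (higher E°), O₂/H₂O the anode: E°cell = +1.85 − (+1.19) = +0.66 V, n = 4.
Overall: 4 Co³⁺(aq) + 2 H₂O(l) → 4 Co²⁺(aq) + O₂(g) + 4 H⁺(aq)
Q = [Co²⁺]^4·P(O₂)·[H⁺]^4 / ([Co³⁺]^4); log Q = -8.045.
E = E° − (0.0592/n) log Q = +0.66 − (0.0592/4)(-8.045) = +0.779 V.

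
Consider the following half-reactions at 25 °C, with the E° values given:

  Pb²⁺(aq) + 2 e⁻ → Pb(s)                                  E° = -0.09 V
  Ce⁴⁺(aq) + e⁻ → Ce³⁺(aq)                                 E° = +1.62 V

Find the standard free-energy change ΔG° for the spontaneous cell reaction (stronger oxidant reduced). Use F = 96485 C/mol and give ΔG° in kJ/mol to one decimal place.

-330.0 kJ/mol

Ce⁴⁺/Ce³⁺ (E° = +1.62 V) is the cathode; Pb²⁺/Pb (E° = -0.09 V) is the anode, so E°cell = +1.71 V.
Balancing electrons gives n = 2 (lcm of 1 and 2).
ΔG° = −nFE° = −(2)(96485)(+1.71) = -329,979 J = -330.0 kJ/mol.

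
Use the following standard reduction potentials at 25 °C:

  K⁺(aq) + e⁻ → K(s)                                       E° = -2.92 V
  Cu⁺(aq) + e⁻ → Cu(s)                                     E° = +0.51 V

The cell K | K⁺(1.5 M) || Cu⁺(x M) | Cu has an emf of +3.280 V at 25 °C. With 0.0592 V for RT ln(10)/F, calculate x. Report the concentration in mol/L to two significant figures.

0.0044 M

Cu⁺/Cu is the cathode, K⁺/K the anode: E°cell = +3.43 V, n = 1.
Overall reaction: Cu⁺(aq) + K(s) → Cu(s) + K⁺(aq); Q = [K⁺]^1/[Cu⁺]^1.
From E = E° − (0.0592/n) log Q: log Q = (E° − E)·n/0.0592 = (+3.43 − (+3.280))·1/0.0592 = 2.5338.
So 1·log[Cu⁺] = 1·log(1.5) − log Q = 0.1761 − (2.5338) = -2.3577; [Cu⁺] = 10^(-2.3577) ≈ 0.0044 M.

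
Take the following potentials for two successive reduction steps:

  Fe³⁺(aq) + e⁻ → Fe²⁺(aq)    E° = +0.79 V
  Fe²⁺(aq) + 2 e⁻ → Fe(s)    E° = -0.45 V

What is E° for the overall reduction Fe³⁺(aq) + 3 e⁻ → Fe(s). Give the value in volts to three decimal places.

-0.037 V

Standard free energies of sequential steps add: ΔG°₃ = ΔG°₁ + ΔG°₂, so n₃E°₃ = n₁E°₁ + n₂E°₂.
E°₃ = (1×+0.79 + 2×-0.45) / 3 = (-0.110) / 3 = -0.037 V.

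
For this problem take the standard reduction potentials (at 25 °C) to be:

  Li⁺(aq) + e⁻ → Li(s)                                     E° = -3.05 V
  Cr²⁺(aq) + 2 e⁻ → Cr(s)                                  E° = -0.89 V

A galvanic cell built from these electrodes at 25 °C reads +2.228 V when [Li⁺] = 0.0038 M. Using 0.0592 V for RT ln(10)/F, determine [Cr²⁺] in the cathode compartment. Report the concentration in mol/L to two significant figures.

Cr²⁺/Cr is the cathode, Li⁺/Li the anode: E°cell = +2.16 V, n = 2.
Overall reaction: Cr²⁺(aq) + 2 Li(s) → Cr(s) + 2 Li⁺(aq); Q = [Li⁺]^2/[Cr²⁺]^1.
From E = E° − (0.0592/n) log Q: log Q = (E° − E)·n/0.0592 = (+2.16 − (+2.228))·2/0.0592 = -2.2973.
So 1·log[Cr²⁺] = 2·log(0.0038) − log Q = -4.8404 − (-2.2973) = -2.5431; [Cr²⁺] = 10^(-2.5431) ≈ 0.0029 M.

0.0029 M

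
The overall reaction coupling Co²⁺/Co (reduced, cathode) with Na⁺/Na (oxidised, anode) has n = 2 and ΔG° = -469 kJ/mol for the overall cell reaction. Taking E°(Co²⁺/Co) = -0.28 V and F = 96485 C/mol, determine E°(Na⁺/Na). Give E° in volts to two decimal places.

E°cell = −ΔG°/(nF) = −(-469×10³)/((2)(96485)) = +2.430 V.
Since Co²⁺/Co is the cathode and Na⁺/Na the anode, E°cell = E°(Co²⁺/Co) − E°(Na⁺/Na).
So E°(Na⁺/Na) = E°(Co²⁺/Co) − E°cell = (-0.28) − (+2.430) = -2.71 V.

-2.71 V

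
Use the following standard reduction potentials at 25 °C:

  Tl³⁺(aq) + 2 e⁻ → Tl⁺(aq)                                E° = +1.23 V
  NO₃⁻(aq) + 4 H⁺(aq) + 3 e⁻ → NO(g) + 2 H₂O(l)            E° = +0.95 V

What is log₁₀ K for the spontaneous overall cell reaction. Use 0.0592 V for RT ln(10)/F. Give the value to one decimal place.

28.4

Cathode: Tl³⁺/Tl⁺; anode: NO₃⁻/NO. E°cell = +0.28 V, n = 6.
log K = nE°cell / 0.0592 = (6)(+0.28) / 0.0592 = 28.4.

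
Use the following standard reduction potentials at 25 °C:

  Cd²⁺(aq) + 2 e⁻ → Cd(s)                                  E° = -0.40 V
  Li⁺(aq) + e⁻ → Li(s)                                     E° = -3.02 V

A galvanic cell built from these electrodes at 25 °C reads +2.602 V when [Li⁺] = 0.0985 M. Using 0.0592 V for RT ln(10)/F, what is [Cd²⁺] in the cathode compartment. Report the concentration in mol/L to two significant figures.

Cd²⁺/Cd is the cathode, Li⁺/Li the anode: E°cell = +2.62 V, n = 2.
Overall reaction: Cd²⁺(aq) + 2 Li(s) → Cd(s) + 2 Li⁺(aq); Q = [Li⁺]^2/[Cd²⁺]^1.
From E = E° − (0.0592/n) log Q: log Q = (E° − E)·n/0.0592 = (+2.62 − (+2.602))·2/0.0592 = 0.6081.
So 1·log[Cd²⁺] = 2·log(0.0985) − log Q = -2.0131 − (0.6081) = -2.6212; [Cd²⁺] = 10^(-2.6212) ≈ 0.0024 M.

0.0024 M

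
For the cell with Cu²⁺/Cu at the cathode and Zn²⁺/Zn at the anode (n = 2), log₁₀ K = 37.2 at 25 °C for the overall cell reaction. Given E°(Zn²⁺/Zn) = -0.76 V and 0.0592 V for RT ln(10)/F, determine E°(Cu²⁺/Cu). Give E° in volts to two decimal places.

E°cell = (0.0592/n)·log K = (0.0592/2)(37.2) = +1.101 V.
Since Cu²⁺/Cu is the cathode and Zn²⁺/Zn the anode, E°cell = E°(Cu²⁺/Cu) − E°(Zn²⁺/Zn).
So E°(Cu²⁺/Cu) = E°cell + E°(Zn²⁺/Zn) = +1.101 + (-0.76) = +0.34 V.

+0.34 V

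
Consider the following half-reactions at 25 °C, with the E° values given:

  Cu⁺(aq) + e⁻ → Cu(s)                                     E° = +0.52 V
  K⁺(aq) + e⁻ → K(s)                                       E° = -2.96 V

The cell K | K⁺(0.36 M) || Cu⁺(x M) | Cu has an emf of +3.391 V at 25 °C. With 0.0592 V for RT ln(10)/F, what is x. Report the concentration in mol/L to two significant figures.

0.011 M

Cu⁺/Cu is the cathode, K⁺/K the anode: E°cell = +3.48 V, n = 1.
Overall reaction: Cu⁺(aq) + K(s) → Cu(s) + K⁺(aq); Q = [K⁺]^1/[Cu⁺]^1.
From E = E° − (0.0592/n) log Q: log Q = (E° − E)·n/0.0592 = (+3.48 − (+3.391))·1/0.0592 = 1.5034.
So 1·log[Cu⁺] = 1·log(0.36) − log Q = -0.4437 − (1.5034) = -1.9471; [Cu⁺] = 10^(-1.9471) ≈ 0.011 M.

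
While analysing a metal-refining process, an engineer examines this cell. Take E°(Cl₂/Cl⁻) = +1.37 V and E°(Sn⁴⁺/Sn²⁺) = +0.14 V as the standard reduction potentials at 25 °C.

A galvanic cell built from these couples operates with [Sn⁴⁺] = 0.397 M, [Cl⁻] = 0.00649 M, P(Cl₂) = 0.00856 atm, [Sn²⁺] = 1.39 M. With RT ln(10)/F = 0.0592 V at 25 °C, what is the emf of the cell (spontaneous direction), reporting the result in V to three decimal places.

Cl₂/Cl⁻ is the cathode (higher E°), Sn⁴⁺/Sn²⁺ the anode: E°cell = +1.37 − (+0.14) = +1.23 V, n = 2.
Overall: Cl₂(g) + Sn²⁺(aq) → 2 Cl⁻(aq) + Sn⁴⁺(aq)
Q = [Cl⁻]^2·[Sn⁴⁺] / (P(Cl₂)·[Sn²⁺]); log Q = -2.852.
E = E° − (0.0592/n) log Q = +1.23 − (0.0592/2)(-2.852) = +1.314 V.

+1.314 V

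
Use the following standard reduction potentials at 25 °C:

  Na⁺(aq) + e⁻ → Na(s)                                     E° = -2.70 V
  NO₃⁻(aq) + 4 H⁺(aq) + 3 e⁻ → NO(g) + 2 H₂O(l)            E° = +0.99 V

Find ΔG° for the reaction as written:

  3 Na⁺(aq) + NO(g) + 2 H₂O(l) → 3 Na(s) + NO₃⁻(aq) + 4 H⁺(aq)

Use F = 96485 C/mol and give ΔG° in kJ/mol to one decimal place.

+1068.1 kJ/mol

As written, Na⁺/Na is reduced (cathode) and NO₃⁻/NO is oxidised (anode), so E°cell = (-2.70) − (+0.99) = -3.69 V.
Balancing electrons gives n = 3.
ΔG° = −nFE° = −(3)(96485)(-3.69) = 1,068,089 J = +1068.1 kJ/mol.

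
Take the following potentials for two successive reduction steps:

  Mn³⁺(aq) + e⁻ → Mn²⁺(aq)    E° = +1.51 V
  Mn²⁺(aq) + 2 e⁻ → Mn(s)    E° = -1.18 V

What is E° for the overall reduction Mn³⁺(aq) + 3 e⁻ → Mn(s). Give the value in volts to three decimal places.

Adding the free-energy changes (−nFE°) of the two steps gives −n₃FE°₃ = −n₁FE°₁ − n₂FE°₂.
E°₃ = (1×+1.51 + 2×-1.18) / 3 = (-0.850) / 3 = -0.283 V.

-0.283 V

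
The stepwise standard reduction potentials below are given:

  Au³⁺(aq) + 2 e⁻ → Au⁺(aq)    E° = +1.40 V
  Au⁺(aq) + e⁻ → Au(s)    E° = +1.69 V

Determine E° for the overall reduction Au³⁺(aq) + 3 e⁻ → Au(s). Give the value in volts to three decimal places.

Standard free energies of sequential steps add: ΔG°₃ = ΔG°₁ + ΔG°₂, so n₃E°₃ = n₁E°₁ + n₂E°₂.
E°₃ = (2×+1.40 + 1×+1.69) / 3 = (+4.490) / 3 = +1.497 V.

+1.497 V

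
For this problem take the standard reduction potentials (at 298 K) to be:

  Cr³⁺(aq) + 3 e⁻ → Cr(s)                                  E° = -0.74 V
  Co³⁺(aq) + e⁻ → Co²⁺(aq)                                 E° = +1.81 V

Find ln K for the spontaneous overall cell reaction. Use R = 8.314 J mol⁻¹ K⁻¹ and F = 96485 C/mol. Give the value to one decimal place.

297.9

Cathode: Co³⁺/Co²⁺; anode: Cr³⁺/Cr. E°cell = (+1.81) − (-0.74) = +2.55 V, with n = 3.
ΔG° = −nFE° = −RT ln K, so ln K = nFE°/(RT) = (3)(96485)(+2.55) / ((8.314)(298)) = 297.917.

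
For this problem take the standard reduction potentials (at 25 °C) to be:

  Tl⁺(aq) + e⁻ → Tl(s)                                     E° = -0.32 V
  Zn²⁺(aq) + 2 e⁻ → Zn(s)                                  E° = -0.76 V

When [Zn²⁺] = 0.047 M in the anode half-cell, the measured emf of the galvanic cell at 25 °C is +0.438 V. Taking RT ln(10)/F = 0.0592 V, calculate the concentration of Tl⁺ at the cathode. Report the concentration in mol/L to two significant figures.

Tl⁺/Tl is the cathode, Zn²⁺/Zn the anode: E°cell = +0.44 V, n = 2.
Overall reaction: 2 Tl⁺(aq) + Zn(s) → 2 Tl(s) + Zn²⁺(aq); Q = [Zn²⁺]^1/[Tl⁺]^2.
From E = E° − (0.0592/n) log Q: log Q = (E° − E)·n/0.0592 = (+0.44 − (+0.438))·2/0.0592 = 0.0676.
So 2·log[Tl⁺] = 1·log(0.047) − log Q = -1.3279 − (0.0676) = -1.3955; log[Tl⁺] = -1.3955 / 2 = -0.6977; [Tl⁺] = 10^(-0.6977) ≈ 0.20 M.

0.20 M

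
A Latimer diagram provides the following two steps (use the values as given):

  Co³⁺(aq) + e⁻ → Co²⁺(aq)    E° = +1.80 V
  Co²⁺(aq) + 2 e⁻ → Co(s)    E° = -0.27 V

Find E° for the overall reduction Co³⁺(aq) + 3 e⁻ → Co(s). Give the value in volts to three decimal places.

Standard free energies of sequential steps add: ΔG°₃ = ΔG°₁ + ΔG°₂, so n₃E°₃ = n₁E°₁ + n₂E°₂.
E°₃ = (1×+1.80 + 2×-0.27) / 3 = (+1.260) / 3 = +0.420 V.
Simply averaging or adding the two E° values would be wrong; the electron-weighted sum is required.

+0.420 V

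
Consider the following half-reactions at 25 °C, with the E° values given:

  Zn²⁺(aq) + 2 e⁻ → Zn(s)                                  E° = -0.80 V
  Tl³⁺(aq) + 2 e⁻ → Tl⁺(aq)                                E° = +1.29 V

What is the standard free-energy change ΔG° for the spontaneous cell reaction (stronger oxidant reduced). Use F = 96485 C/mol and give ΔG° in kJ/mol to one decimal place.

Tl³⁺/Tl⁺ (E° = +1.29 V) is the cathode; Zn²⁺/Zn (E° = -0.80 V) is the anode, so E°cell = +2.09 V.
Balancing electrons gives n = 2 (lcm of 2 and 2).
ΔG° = −nFE° = −(2)(96485)(+2.09) = -403,307 J = -403.3 kJ/mol.

-403.3 kJ/mol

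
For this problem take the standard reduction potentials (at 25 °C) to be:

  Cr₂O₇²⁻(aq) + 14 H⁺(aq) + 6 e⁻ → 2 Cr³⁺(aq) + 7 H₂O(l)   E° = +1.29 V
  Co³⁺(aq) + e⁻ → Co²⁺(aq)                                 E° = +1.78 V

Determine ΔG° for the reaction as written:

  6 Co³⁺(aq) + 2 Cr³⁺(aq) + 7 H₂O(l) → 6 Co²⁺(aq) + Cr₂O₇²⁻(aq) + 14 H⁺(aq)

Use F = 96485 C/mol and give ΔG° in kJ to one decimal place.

-283.7 kJ

As written, Co³⁺/Co²⁺ is reduced (cathode) and Cr₂O₇²⁻/Cr³⁺ is oxidised (anode), so E°cell = (+1.78) − (+1.29) = +0.49 V.
Balancing electrons gives n = 6.
ΔG° = −nFE° = −(6)(96485)(+0.49) = -283,666 J = -283.7 kJ.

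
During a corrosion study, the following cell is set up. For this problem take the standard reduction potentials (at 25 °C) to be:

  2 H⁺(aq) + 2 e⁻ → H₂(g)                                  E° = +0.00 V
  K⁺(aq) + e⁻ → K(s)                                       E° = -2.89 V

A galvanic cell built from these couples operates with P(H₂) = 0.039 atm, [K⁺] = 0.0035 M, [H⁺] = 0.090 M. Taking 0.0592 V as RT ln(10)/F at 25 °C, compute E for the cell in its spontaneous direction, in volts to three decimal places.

+3.015 V

H⁺/H₂ is the cathode (higher E°), K⁺/K the anode: E°cell = +0.00 − (-2.89) = +2.89 V, n = 2.
Overall: 2 H⁺(aq) + 2 K(s) → H₂(g) + 2 K⁺(aq)
Q = P(H₂)·[K⁺]^2 / ([H⁺]^2); log Q = -4.229.
E = E° − (0.0592/n) log Q = +2.89 − (0.0592/2)(-4.229) = +3.015 V.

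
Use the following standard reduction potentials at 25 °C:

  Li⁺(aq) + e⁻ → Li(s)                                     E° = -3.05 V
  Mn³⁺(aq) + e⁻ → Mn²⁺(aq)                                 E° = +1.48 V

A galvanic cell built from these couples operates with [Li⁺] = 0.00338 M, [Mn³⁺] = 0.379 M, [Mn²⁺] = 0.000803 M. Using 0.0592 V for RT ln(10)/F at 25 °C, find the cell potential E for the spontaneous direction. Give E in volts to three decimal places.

+4.835 V

Mn³⁺/Mn²⁺ is the cathode (higher E°), Li⁺/Li the anode: E°cell = +1.48 − (-3.05) = +4.53 V, n = 1.
Overall: Mn³⁺(aq) + Li(s) → Mn²⁺(aq) + Li⁺(aq)
Q = [Mn²⁺]·[Li⁺] / ([Mn³⁺]); log Q = -5.145.
E = E° − (0.0592/n) log Q = +4.53 − (0.0592/1)(-5.145) = +4.835 V.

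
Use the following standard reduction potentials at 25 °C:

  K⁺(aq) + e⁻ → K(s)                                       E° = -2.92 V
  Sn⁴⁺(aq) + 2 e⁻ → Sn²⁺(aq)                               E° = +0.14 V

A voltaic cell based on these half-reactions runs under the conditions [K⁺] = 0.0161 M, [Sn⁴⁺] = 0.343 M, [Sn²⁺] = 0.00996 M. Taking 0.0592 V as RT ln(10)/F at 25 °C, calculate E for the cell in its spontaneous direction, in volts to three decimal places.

+3.212 V

Sn⁴⁺/Sn²⁺ is the cathode (higher E°), K⁺/K the anode: E°cell = +0.14 − (-2.92) = +3.06 V, n = 2.
Overall: Sn⁴⁺(aq) + 2 K(s) → Sn²⁺(aq) + 2 K⁺(aq)
Q = [Sn²⁺]·[K⁺]^2 / ([Sn⁴⁺]); log Q = -5.123.
E = E° − (0.0592/n) log Q = +3.06 − (0.0592/2)(-5.123) = +3.212 V.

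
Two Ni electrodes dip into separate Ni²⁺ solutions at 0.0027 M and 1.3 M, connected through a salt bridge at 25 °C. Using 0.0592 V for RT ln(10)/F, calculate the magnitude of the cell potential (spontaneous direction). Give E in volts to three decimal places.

+0.079 V

For a concentration cell E°cell = 0. The 1.3 M side is the cathode (reduction is favoured where [Ni²⁺] is higher).
With n = 2, E = −(0.0592/2) log([Ni²⁺]ₐₙ/[Ni²⁺]꜀ₐₜ) = −(0.0592/2) log(0.0027/1.3) = −(0.0592/2)(-2.683) = +0.079 V.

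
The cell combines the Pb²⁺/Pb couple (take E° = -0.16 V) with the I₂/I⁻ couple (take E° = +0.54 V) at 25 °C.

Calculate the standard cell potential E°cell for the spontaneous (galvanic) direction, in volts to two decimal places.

The I₂/I⁻ couple has the higher reduction potential, so it is the cathode; Pb²⁺/Pb is oxidised at the anode.
E°cell = E°(cathode) − E°(anode) = (+0.54) − (-0.16) = +0.70 V.
Since E°cell > 0, the reaction is spontaneous under standard conditions.

+0.70 V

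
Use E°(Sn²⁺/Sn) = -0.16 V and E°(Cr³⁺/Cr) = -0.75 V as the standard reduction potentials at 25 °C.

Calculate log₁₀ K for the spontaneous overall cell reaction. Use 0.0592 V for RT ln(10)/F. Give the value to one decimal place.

Cathode: Sn²⁺/Sn; anode: Cr³⁺/Cr. E°cell = +0.59 V, n = 6.
log K = nE°cell / 0.0592 = (6)(+0.59) / 0.0592 = 59.8.

59.8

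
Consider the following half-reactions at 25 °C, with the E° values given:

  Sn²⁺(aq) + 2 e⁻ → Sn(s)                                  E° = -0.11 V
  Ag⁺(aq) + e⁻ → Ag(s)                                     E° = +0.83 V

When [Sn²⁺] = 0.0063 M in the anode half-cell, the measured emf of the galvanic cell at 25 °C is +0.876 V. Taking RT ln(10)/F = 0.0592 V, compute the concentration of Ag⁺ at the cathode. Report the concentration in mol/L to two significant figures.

Ag⁺/Ag is the cathode, Sn²⁺/Sn the anode: E°cell = +0.94 V, n = 2.
Overall reaction: 2 Ag⁺(aq) + Sn(s) → 2 Ag(s) + Sn²⁺(aq); Q = [Sn²⁺]^1/[Ag⁺]^2.
From E = E° − (0.0592/n) log Q: log Q = (E° − E)·n/0.0592 = (+0.94 − (+0.876))·2/0.0592 = 2.1622.
So 2·log[Ag⁺] = 1·log(0.0063) − log Q = -2.2007 − (2.1622) = -4.3629; log[Ag⁺] = -4.3629 / 2 = -2.1814; [Ag⁺] = 10^(-2.1814) ≈ 0.0066 M.

0.0066 M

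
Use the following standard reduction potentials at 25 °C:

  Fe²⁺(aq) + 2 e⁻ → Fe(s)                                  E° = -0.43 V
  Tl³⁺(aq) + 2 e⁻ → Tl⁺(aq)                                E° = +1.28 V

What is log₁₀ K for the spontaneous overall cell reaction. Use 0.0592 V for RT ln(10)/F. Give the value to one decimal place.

57.8

Cathode: Tl³⁺/Tl⁺; anode: Fe²⁺/Fe. E°cell = +1.71 V, n = 2.
log K = nE°cell / 0.0592 = (2)(+1.71) / 0.0592 = 57.8.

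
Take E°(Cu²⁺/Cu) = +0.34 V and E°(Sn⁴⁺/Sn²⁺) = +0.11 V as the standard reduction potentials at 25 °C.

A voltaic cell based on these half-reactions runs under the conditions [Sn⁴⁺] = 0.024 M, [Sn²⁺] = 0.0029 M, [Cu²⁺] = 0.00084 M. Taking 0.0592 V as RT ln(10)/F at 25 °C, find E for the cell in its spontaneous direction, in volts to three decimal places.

+0.112 V

Cu²⁺/Cu is the cathode (higher E°), Sn⁴⁺/Sn²⁺ the anode: E°cell = +0.34 − (+0.11) = +0.23 V, n = 2.
Overall: Cu²⁺(aq) + Sn²⁺(aq) → Cu(s) + Sn⁴⁺(aq)
Q = [Sn⁴⁺] / ([Cu²⁺]·[Sn²⁺]); log Q = 3.994.
E = E° − (0.0592/n) log Q = +0.23 − (0.0592/2)(3.994) = +0.112 V.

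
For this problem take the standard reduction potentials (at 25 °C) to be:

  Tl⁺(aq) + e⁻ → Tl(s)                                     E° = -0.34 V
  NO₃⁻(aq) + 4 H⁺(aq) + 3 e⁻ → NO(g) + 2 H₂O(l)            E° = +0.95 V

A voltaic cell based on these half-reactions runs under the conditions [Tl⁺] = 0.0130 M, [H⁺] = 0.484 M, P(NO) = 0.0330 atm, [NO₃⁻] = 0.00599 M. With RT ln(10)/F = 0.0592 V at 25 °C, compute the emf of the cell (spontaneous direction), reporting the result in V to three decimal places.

+1.362 V

NO₃⁻/NO is the cathode (higher E°), Tl⁺/Tl the anode: E°cell = +0.95 − (-0.34) = +1.29 V, n = 3.
Overall: NO₃⁻(aq) + 4 H⁺(aq) + 3 Tl(s) → NO(g) + 2 H₂O(l) + 3 Tl⁺(aq)
Q = P(NO)·[Tl⁺]^3 / ([NO₃⁻]·[H⁺]^4); log Q = -3.656.
E = E° − (0.0592/n) log Q = +1.29 − (0.0592/3)(-3.656) = +1.362 V.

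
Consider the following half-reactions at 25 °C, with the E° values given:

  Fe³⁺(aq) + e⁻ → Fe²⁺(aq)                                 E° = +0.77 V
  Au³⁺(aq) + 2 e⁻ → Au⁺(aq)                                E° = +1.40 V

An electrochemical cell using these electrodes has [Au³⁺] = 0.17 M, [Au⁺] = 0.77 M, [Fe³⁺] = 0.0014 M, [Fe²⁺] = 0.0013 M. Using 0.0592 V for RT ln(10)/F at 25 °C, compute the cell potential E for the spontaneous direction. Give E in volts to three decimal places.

Au³⁺/Au⁺ is the cathode (higher E°), Fe³⁺/Fe²⁺ the anode: E°cell = +1.40 − (+0.77) = +0.63 V, n = 2.
Overall: Au³⁺(aq) + 2 Fe²⁺(aq) → Au⁺(aq) + 2 Fe³⁺(aq)
Q = [Au⁺]·[Fe³⁺]^2 / ([Au³⁺]·[Fe²⁺]^2); log Q = 0.720.
E = E° − (0.0592/n) log Q = +0.63 − (0.0592/2)(0.720) = +0.609 V.

+0.609 V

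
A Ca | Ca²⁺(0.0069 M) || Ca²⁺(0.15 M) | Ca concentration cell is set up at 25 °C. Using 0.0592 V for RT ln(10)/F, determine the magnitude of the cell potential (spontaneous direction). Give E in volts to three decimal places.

+0.040 V

For a concentration cell E°cell = 0. The 0.15 M side is the cathode (reduction is favoured where [Ca²⁺] is higher).
With n = 2, E = −(0.0592/2) log([Ca²⁺]ₐₙ/[Ca²⁺]꜀ₐₜ) = −(0.0592/2) log(0.0069/0.15) = −(0.0592/2)(-1.337) = +0.040 V.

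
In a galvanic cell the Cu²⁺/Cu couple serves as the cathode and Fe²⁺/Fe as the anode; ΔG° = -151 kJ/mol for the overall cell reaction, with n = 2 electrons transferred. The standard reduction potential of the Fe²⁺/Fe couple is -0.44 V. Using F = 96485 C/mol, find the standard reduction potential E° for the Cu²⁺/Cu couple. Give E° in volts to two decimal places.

E°cell = −ΔG°/(nF) = −(-151×10³)/((2)(96485)) = +0.783 V.
Since Cu²⁺/Cu is the cathode and Fe²⁺/Fe the anode, E°cell = E°(Cu²⁺/Cu) − E°(Fe²⁺/Fe).
So E°(Cu²⁺/Cu) = E°cell + E°(Fe²⁺/Fe) = +0.783 + (-0.44) = +0.34 V.

+0.34 V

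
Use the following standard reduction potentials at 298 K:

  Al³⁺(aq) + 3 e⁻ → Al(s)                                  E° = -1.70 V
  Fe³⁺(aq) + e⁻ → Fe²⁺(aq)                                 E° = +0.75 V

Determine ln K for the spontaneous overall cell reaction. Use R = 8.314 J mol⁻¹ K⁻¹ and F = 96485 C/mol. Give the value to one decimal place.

Cathode: Fe³⁺/Fe²⁺; anode: Al³⁺/Al. E°cell = (+0.75) − (-1.70) = +2.45 V, with n = 3.
ΔG° = −nFE° = −RT ln K, so ln K = nFE°/(RT) = (3)(96485)(+2.45) / ((8.314)(298)) = 286.234.

286.2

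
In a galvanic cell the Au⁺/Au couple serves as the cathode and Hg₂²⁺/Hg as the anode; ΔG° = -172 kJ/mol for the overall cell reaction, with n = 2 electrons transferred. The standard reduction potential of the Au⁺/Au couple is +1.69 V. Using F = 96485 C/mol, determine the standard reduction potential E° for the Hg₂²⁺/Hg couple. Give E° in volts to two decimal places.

E°cell = −ΔG°/(nF) = −(-172×10³)/((2)(96485)) = +0.891 V.
Since Au⁺/Au is the cathode and Hg₂²⁺/Hg the anode, E°cell = E°(Au⁺/Au) − E°(Hg₂²⁺/Hg).
So E°(Hg₂²⁺/Hg) = E°(Au⁺/Au) − E°cell = (+1.69) − (+0.891) = +0.80 V.

+0.80 V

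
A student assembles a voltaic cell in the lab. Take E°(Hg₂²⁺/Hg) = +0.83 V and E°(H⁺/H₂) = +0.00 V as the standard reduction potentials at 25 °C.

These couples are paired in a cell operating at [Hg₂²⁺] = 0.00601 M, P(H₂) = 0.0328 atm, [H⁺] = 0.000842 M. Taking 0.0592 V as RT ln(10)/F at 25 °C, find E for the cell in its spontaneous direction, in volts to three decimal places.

Hg₂²⁺/Hg is the cathode (higher E°), H⁺/H₂ the anode: E°cell = +0.83 − (+0.00) = +0.83 V, n = 2.
Overall: Hg₂²⁺(aq) + H₂(g) → 2 Hg(l) + 2 H⁺(aq)
Q = [H⁺]^2 / ([Hg₂²⁺]·P(H₂)); log Q = -2.444.
E = E° − (0.0592/n) log Q = +0.83 − (0.0592/2)(-2.444) = +0.902 V.

+0.902 V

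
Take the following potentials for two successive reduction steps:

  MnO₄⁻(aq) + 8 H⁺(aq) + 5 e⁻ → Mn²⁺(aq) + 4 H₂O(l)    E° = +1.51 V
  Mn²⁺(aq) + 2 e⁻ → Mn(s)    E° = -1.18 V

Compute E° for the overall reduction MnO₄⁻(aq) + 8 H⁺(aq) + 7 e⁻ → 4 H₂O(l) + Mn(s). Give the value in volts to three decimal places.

+0.741 V

Adding the free-energy changes (−nFE°) of the two steps gives −n₃FE°₃ = −n₁FE°₁ − n₂FE°₂.
E°₃ = (5×+1.51 + 2×-1.18) / 7 = (+5.190) / 7 = +0.741 V.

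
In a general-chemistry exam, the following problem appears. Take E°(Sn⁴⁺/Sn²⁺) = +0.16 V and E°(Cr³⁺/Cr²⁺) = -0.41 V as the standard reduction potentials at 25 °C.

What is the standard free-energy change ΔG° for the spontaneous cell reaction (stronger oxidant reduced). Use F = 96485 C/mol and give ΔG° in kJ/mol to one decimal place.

Sn⁴⁺/Sn²⁺ (E° = +0.16 V) is the cathode; Cr³⁺/Cr²⁺ (E° = -0.41 V) is the anode, so E°cell = +0.57 V.
Balancing electrons gives n = 2 (lcm of 2 and 1).
ΔG° = −nFE° = −(2)(96485)(+0.57) = -109,993 J = -110.0 kJ/mol.

-110.0 kJ/mol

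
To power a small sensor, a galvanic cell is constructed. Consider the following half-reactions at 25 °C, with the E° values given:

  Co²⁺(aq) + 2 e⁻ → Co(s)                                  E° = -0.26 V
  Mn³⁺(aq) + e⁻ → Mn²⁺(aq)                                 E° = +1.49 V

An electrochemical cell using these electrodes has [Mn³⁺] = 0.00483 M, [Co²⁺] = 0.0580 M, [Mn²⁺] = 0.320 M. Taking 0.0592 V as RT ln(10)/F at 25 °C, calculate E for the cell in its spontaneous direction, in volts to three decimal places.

Mn³⁺/Mn²⁺ is the cathode (higher E°), Co²⁺/Co the anode: E°cell = +1.49 − (-0.26) = +1.75 V, n = 2.
Overall: 2 Mn³⁺(aq) + Co(s) → 2 Mn²⁺(aq) + Co²⁺(aq)
Q = [Mn²⁺]^2·[Co²⁺] / ([Mn³⁺]^2); log Q = 2.406.
E = E° − (0.0592/n) log Q = +1.75 − (0.0592/2)(2.406) = +1.679 V.

+1.679 V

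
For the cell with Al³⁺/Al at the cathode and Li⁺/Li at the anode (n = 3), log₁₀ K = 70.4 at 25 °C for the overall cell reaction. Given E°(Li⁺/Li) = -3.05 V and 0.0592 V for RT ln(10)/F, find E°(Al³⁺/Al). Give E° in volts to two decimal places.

E°cell = (0.0592/n)·log K = (0.0592/3)(70.4) = +1.389 V.
Since Al³⁺/Al is the cathode and Li⁺/Li the anode, E°cell = E°(Al³⁺/Al) − E°(Li⁺/Li).
So E°(Al³⁺/Al) = E°cell + E°(Li⁺/Li) = +1.389 + (-3.05) = -1.66 V.

-1.66 V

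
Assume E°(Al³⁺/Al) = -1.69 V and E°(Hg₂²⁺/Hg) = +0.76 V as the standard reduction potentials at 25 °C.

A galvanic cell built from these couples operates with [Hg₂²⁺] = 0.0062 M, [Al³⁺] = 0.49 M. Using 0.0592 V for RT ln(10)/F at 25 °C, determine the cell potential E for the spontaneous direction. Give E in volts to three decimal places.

Hg₂²⁺/Hg is the cathode (higher E°), Al³⁺/Al the anode: E°cell = +0.76 − (-1.69) = +2.45 V, n = 6.
Overall: 3 Hg₂²⁺(aq) + 2 Al(s) → 6 Hg(l) + 2 Al³⁺(aq)
Q = [Al³⁺]^2 / ([Hg₂²⁺]^3); log Q = 6.003.
E = E° − (0.0592/n) log Q = +2.45 − (0.0592/6)(6.003) = +2.391 V.

+2.391 V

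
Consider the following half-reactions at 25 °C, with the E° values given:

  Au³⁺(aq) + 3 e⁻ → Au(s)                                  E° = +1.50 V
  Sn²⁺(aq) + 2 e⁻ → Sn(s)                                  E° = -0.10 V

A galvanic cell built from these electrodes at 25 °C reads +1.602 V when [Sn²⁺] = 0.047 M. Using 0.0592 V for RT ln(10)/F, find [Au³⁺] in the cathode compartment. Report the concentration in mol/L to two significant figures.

0.013 M

Au³⁺/Au is the cathode, Sn²⁺/Sn the anode: E°cell = +1.60 V, n = 6.
Overall reaction: 2 Au³⁺(aq) + 3 Sn(s) → 2 Au(s) + 3 Sn²⁺(aq); Q = [Sn²⁺]^3/[Au³⁺]^2.
From E = E° − (0.0592/n) log Q: log Q = (E° − E)·n/0.0592 = (+1.60 − (+1.602))·6/0.0592 = -0.2027.
So 2·log[Au³⁺] = 3·log(0.047) − log Q = -3.9837 − (-0.2027) = -3.7810; log[Au³⁺] = -3.7810 / 2 = -1.8905; [Au³⁺] = 10^(-1.8905) ≈ 0.013 M.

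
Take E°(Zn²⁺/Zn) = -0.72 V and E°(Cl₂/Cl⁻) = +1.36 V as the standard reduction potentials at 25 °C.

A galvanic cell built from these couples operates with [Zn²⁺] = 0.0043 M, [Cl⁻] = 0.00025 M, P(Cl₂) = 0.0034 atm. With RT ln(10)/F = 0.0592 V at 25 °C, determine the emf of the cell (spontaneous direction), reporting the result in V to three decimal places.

Cl₂/Cl⁻ is the cathode (higher E°), Zn²⁺/Zn the anode: E°cell = +1.36 − (-0.72) = +2.08 V, n = 2.
Overall: Cl₂(g) + Zn(s) → 2 Cl⁻(aq) + Zn²⁺(aq)
Q = [Cl⁻]^2·[Zn²⁺] / (P(Cl₂)); log Q = -7.102.
E = E° − (0.0592/n) log Q = +2.08 − (0.0592/2)(-7.102) = +2.290 V.

+2.290 V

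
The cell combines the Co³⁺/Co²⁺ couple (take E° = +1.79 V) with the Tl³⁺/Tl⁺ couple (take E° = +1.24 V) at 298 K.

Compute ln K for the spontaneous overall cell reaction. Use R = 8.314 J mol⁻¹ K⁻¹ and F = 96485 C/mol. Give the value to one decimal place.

Cathode: Co³⁺/Co²⁺; anode: Tl³⁺/Tl⁺. E°cell = (+1.79) − (+1.24) = +0.55 V, with n = 2.
ΔG° = −nFE° = −RT ln K, so ln K = nFE°/(RT) = (2)(96485)(+0.55) / ((8.314)(298)) = 42.838.

42.8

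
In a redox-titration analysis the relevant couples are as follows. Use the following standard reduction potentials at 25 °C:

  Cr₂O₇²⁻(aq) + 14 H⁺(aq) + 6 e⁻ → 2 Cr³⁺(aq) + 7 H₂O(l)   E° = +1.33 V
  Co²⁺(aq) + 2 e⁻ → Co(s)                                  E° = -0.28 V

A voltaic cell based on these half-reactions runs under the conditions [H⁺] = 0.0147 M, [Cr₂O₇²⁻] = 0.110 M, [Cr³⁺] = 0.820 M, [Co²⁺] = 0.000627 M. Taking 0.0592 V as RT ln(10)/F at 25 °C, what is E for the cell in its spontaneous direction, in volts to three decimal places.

Cr₂O₇²⁻/Cr³⁺ is the cathode (higher E°), Co²⁺/Co the anode: E°cell = +1.33 − (-0.28) = +1.61 V, n = 6.
Overall: Cr₂O₇²⁻(aq) + 14 H⁺(aq) + 3 Co(s) → 2 Cr³⁺(aq) + 7 H₂O(l) + 3 Co²⁺(aq)
Q = [Cr³⁺]^2·[Co²⁺]^3 / ([Cr₂O₇²⁻]·[H⁺]^14); log Q = 16.836.
E = E° − (0.0592/n) log Q = +1.61 − (0.0592/6)(16.836) = +1.444 V.

+1.444 V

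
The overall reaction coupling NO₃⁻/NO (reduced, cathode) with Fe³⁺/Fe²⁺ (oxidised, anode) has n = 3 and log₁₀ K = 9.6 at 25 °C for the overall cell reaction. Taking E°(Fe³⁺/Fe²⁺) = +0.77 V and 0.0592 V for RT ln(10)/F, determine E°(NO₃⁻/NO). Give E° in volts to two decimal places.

E°cell = (0.0592/n)·log K = (0.0592/3)(9.6) = +0.189 V.
Since NO₃⁻/NO is the cathode and Fe³⁺/Fe²⁺ the anode, E°cell = E°(NO₃⁻/NO) − E°(Fe³⁺/Fe²⁺).
So E°(NO₃⁻/NO) = E°cell + E°(Fe³⁺/Fe²⁺) = +0.189 + (+0.77) = +0.96 V.

+0.96 V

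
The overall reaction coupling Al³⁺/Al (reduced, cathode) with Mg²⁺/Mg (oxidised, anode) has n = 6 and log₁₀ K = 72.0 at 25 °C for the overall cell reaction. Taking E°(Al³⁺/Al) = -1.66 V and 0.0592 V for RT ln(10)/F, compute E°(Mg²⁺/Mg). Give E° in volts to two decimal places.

E°cell = (0.0592/n)·log K = (0.0592/6)(72.0) = +0.710 V.
Since Al³⁺/Al is the cathode and Mg²⁺/Mg the anode, E°cell = E°(Al³⁺/Al) − E°(Mg²⁺/Mg).
So E°(Mg²⁺/Mg) = E°(Al³⁺/Al) − E°cell = (-1.66) − (+0.710) = -2.37 V.

-2.37 V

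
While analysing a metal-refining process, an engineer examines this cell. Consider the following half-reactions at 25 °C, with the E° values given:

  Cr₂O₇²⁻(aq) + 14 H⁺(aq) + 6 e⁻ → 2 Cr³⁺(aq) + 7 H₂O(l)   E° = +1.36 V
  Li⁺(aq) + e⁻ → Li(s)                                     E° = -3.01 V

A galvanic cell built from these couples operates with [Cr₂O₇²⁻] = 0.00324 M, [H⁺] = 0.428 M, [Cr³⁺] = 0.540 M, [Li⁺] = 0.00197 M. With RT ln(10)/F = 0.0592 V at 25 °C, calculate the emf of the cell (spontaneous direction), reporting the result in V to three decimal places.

Cr₂O₇²⁻/Cr³⁺ is the cathode (higher E°), Li⁺/Li the anode: E°cell = +1.36 − (-3.01) = +4.37 V, n = 6.
Overall: Cr₂O₇²⁻(aq) + 14 H⁺(aq) + 6 Li(s) → 2 Cr³⁺(aq) + 7 H₂O(l) + 6 Li⁺(aq)
Q = [Cr³⁺]^2·[Li⁺]^6 / ([Cr₂O₇²⁻]·[H⁺]^14); log Q = -9.119.
E = E° − (0.0592/n) log Q = +4.37 − (0.0592/6)(-9.119) = +4.460 V.

+4.460 V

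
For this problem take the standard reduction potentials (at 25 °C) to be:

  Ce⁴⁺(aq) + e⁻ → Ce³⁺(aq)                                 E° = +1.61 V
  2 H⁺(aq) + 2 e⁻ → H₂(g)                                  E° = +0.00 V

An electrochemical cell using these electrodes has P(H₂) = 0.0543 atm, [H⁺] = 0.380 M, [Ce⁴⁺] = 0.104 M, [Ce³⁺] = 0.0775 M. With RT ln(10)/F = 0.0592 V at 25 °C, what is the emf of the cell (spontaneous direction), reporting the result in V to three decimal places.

Ce⁴⁺/Ce³⁺ is the cathode (higher E°), H⁺/H₂ the anode: E°cell = +1.61 − (+0.00) = +1.61 V, n = 2.
Overall: 2 Ce⁴⁺(aq) + H₂(g) → 2 Ce³⁺(aq) + 2 H⁺(aq)
Q = [Ce³⁺]^2·[H⁺]^2 / ([Ce⁴⁺]^2·P(H₂)); log Q = 0.169.
E = E° − (0.0592/n) log Q = +1.61 − (0.0592/2)(0.169) = +1.605 V.

+1.605 V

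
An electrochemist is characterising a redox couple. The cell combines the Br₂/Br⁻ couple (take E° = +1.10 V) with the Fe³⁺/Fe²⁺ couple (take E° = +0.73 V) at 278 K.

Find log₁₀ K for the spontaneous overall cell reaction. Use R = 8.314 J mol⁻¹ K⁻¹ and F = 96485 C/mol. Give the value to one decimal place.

Cathode: Br₂/Br⁻; anode: Fe³⁺/Fe²⁺. E°cell = (+1.10) − (+0.73) = +0.37 V, with n = 2.
ΔG° = −nFE° = −RT ln K, so ln K = nFE°/(RT) = (2)(96485)(+0.37) / ((8.314)(278)) = 30.891.
log₁₀ K = 30.891 / ln 10 = 13.4.

13.4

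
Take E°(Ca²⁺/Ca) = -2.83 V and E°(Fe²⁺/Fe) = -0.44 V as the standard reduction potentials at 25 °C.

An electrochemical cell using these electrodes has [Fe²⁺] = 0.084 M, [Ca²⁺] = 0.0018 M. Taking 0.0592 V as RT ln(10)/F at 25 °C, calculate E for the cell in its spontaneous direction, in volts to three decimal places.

+2.439 V

Fe²⁺/Fe is the cathode (higher E°), Ca²⁺/Ca the anode: E°cell = -0.44 − (-2.83) = +2.39 V, n = 2.
Overall: Fe²⁺(aq) + Ca(s) → Fe(s) + Ca²⁺(aq)
Q = [Ca²⁺] / ([Fe²⁺]); log Q = -1.669.
E = E° − (0.0592/n) log Q = +2.39 − (0.0592/2)(-1.669) = +2.439 V.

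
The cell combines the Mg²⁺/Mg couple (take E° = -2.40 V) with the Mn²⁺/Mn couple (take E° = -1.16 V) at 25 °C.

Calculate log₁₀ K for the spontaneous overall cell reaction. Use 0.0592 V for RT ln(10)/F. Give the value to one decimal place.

41.9

Cathode: Mn²⁺/Mn; anode: Mg²⁺/Mg. E°cell = +1.24 V, n = 2.
log K = nE°cell / 0.0592 = (2)(+1.24) / 0.0592 = 41.9.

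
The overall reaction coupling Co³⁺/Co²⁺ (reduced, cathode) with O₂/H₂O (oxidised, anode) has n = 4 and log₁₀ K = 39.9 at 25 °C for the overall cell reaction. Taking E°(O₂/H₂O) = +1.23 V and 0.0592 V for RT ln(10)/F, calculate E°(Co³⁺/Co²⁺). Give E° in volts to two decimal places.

E°cell = (0.0592/n)·log K = (0.0592/4)(39.9) = +0.591 V.
Since Co³⁺/Co²⁺ is the cathode and O₂/H₂O the anode, E°cell = E°(Co³⁺/Co²⁺) − E°(O₂/H₂O).
So E°(Co³⁺/Co²⁺) = E°cell + E°(O₂/H₂O) = +0.591 + (+1.23) = +1.82 V.

+1.82 V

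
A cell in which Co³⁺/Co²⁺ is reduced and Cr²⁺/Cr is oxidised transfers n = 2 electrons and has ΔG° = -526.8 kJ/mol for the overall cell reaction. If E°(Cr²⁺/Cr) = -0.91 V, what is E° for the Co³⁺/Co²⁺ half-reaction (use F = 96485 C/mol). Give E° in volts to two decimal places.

+1.82 V

E°cell = −ΔG°/(nF) = −(-526.8×10³)/((2)(96485)) = +2.730 V.
Since Co³⁺/Co²⁺ is the cathode and Cr²⁺/Cr the anode, E°cell = E°(Co³⁺/Co²⁺) − E°(Cr²⁺/Cr).
So E°(Co³⁺/Co²⁺) = E°cell + E°(Cr²⁺/Cr) = +2.730 + (-0.91) = +1.82 V.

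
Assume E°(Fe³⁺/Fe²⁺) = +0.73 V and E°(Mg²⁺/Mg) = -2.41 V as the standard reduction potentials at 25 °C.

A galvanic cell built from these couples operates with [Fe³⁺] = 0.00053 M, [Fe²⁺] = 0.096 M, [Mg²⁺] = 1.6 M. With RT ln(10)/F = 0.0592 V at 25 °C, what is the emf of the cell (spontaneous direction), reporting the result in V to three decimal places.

+3.000 V

Fe³⁺/Fe²⁺ is the cathode (higher E°), Mg²⁺/Mg the anode: E°cell = +0.73 − (-2.41) = +3.14 V, n = 2.
Overall: 2 Fe³⁺(aq) + Mg(s) → 2 Fe²⁺(aq) + Mg²⁺(aq)
Q = [Fe²⁺]^2·[Mg²⁺] / ([Fe³⁺]^2); log Q = 4.720.
E = E° − (0.0592/n) log Q = +3.14 − (0.0592/2)(4.720) = +3.000 V.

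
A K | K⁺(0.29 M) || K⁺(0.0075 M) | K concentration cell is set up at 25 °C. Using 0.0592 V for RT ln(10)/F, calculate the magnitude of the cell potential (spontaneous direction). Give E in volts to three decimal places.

+0.094 V

For a concentration cell E°cell = 0. The 0.29 M side is the cathode (reduction is favoured where [K⁺] is higher).
With n = 1, E = −(0.0592/1) log([K⁺]ₐₙ/[K⁺]꜀ₐₜ) = −(0.0592/1) log(0.0075/0.29) = −(0.0592/1)(-1.587) = +0.094 V.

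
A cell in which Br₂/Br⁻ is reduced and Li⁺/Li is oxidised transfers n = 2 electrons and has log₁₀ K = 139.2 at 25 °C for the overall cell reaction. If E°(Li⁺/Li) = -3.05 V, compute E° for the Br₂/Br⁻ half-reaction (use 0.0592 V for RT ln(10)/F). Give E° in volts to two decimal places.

+1.07 V

E°cell = (0.0592/n)·log K = (0.0592/2)(139.2) = +4.120 V.
Since Br₂/Br⁻ is the cathode and Li⁺/Li the anode, E°cell = E°(Br₂/Br⁻) − E°(Li⁺/Li).
So E°(Br₂/Br⁻) = E°cell + E°(Li⁺/Li) = +4.120 + (-3.05) = +1.07 V.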